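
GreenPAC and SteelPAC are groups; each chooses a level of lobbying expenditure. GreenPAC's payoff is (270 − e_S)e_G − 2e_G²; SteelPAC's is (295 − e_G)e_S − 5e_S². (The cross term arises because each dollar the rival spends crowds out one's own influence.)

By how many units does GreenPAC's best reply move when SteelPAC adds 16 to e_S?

Expanding GreenPAC's payoff: 270e_G − e_Se_G − 2e_G².
∂π/∂e_G = 270 − e_S − 4e_G = 0, so e_G = 67.5 − 0.25e_S.
The reaction-function slope is −0.25, so a 16-unit rise in e_S moves e_G by −0.25 × 16 = −4. GreenPAC's best response falls — the actions are strategic substitutes.

-4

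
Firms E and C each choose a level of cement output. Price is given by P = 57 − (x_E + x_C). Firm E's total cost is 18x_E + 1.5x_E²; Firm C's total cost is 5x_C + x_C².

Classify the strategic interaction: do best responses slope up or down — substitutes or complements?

Firm E's profit: π = x_E(57 − (x_E + x_C)) − 18x_E − 1.5x_E².
∂π/∂x_E = 39 − 5x_E − x_C = 0, so x_E = 7.8 − 0.2x_C.
The best-response slope dx_E/dx_C = −0.2 < 0: the reaction function is downward-sloping, so the choices are strategic substitutes.

strategic substitutes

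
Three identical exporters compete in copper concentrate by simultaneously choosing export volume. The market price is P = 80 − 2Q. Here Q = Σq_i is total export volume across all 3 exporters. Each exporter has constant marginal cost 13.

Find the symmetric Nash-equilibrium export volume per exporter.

8.375

A representative exporter's profit is π_i = q_i(80 − 2Q) − 13q_i, with Q = q_i + Σ_{j≠i} q_j.
First-order condition: 67 − 4q_i − 2Σ_{j≠i} q_j = 0.
Imposing symmetry (q_j = q for all j) turns Σ_{j≠i} q_j into 2q, so 67 = 8q and q = 8.375.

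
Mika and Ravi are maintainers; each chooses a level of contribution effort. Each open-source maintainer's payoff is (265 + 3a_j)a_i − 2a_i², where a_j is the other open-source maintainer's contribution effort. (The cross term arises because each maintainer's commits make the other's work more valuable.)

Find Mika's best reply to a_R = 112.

Mika's payoff is (265 + 3a_R)a_M − 2a_M².
∂π/∂a_M = 265 + 3a_R − 4a_M = 0, so a_M = 66.25 + 0.75a_R.
At a_R = 112: a_M = 66.25 + 0.75·112 = 150.25.

150.25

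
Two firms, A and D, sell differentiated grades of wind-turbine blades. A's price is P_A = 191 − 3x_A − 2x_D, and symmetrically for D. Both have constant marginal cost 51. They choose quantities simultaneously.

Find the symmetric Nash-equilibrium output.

17.5

Firm A's profit: π = x_A(191 − 3x_A − 2x_D) − 51x_A.
∂π/∂x_A = 140 − 6x_A − 2x_D = 0 ⇒ x_A = 70/3 − (1/3)x_D.
The game is symmetric, so in equilibrium x_D = x_A: the reaction function gives (4/3)x_A = 70/3, hence x_A = 17.5.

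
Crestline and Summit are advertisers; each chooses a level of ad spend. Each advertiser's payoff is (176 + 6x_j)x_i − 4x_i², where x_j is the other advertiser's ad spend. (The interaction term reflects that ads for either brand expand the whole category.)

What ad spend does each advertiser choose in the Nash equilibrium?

88

Crestline's payoff is (176 + 6x_S)x_C − 4x_C².
∂π/∂x_C = 176 + 6x_S − 8x_C = 0, so x_C = 22 + 0.75x_S.
The game is symmetric, so in equilibrium x_S = x_C: the reaction function gives 0.25x_C = 22, hence x_C = 88.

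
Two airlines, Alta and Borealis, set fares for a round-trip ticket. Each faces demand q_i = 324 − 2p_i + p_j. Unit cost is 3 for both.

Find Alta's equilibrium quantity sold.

214

Alta's profit: π = (p_{Alta} − 3)(324 − 2p_{Alta} + p_{Borealis}).
∂π/∂p_{Alta} = 330 − 4p_{Alta} + p_{Borealis} = 0 ⇒ p_{Alta} = 82.5 + 0.25p_{Borealis}.
Setting p_{Alta} = p_{Borealis} in the reaction function: p_{Alta} = 82.5 + 0.25p_{Alta}, so p_{Alta} = 82.5 / 0.75 = 110.
q_{Alta} = 324 − 2·110 + 110 = 214.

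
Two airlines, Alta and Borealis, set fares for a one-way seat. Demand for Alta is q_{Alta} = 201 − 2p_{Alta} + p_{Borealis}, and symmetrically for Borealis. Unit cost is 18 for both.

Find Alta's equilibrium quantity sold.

Alta's profit: π = (p_{Alta} − 18)(201 − 2p_{Alta} + p_{Borealis}).
∂π/∂p_{Alta} = 237 − 4p_{Alta} + p_{Borealis} = 0 ⇒ p_{Alta} = 59.25 + 0.25p_{Borealis}.
The game is symmetric, so in equilibrium p_{Borealis} = p_{Alta}: the reaction function gives 0.75p_{Alta} = 59.25, hence p_{Alta} = 79.
q_{Alta} = 201 − 2·79 + 79 = 122.

122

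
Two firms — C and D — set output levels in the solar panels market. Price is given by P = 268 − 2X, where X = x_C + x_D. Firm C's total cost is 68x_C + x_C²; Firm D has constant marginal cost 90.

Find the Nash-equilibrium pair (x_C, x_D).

Firm C's profit: π = x_C(268 − 2(x_C + x_D)) − 68x_C − x_C².
∂π/∂x_C = 200 − 6x_C − 2x_D = 0, so x_C = 100/3 − (1/3)x_D.
For D: ∂π/∂x_D = 178 − 4x_D − 2x_C = 0 ⇒ x_D = 44.5 − 0.5x_C.
Solving the two reaction functions simultaneously: (1 − (−1/3)(−0.5))x_C = 100/3 − (1/3)·44.5, so (5/6)x_C = 18.5 and x_C = 22.2.
Then x_D = 44.5 − 0.5·22.2 = 33.4.

22.2, 33.4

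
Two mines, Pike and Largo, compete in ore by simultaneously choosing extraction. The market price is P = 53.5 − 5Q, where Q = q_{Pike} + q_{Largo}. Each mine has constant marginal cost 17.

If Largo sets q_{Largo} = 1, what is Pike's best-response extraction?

3.15

Mine Pike's profit: π = q_{Pike}(53.5 − 5(q_{Pike} + q_{Largo})) − 17q_{Pike}.
∂π/∂q_{Pike} = 36.5 − 10q_{Pike} − 5q_{Largo} = 0, so q_{Pike} = 3.65 − 0.5q_{Largo}.
At q_{Largo} = 1: q_{Pike} = 3.65 − 0.5·1 = 3.15.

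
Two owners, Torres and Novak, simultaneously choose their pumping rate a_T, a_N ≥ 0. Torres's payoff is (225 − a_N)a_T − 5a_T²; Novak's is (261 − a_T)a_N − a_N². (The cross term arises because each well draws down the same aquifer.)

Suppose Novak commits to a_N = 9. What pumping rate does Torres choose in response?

Expanding Torres's payoff: 225a_T − a_Na_T − 5a_T².
∂π/∂a_T = 225 − a_N − 10a_T = 0, so a_T = 22.5 − 0.1a_N.
At a_N = 9: a_T = 22.5 − 0.1·9 = 21.6.

21.6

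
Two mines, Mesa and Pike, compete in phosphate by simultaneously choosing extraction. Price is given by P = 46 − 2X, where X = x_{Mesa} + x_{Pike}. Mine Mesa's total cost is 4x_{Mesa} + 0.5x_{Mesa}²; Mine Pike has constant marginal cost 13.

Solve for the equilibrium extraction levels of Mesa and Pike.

6.375, 5.0625

Mine Mesa's profit: π = x_{Mesa}(46 − 2(x_{Mesa} + x_{Pike})) − 4x_{Mesa} − 0.5x_{Mesa}².
∂π/∂x_{Mesa} = 42 − 5x_{Mesa} − 2x_{Pike} = 0, so x_{Mesa} = 8.4 − 0.4x_{Pike}.
For Pike: ∂π/∂x_{Pike} = 33 − 4x_{Pike} − 2x_{Mesa} = 0 ⇒ x_{Pike} = 8.25 − 0.5x_{Mesa}.
Plugging x_{Pike} into Mesa's best response: x_{Mesa} = 8.4 − 0.4(8.25 − 0.5x_{Mesa}) ⇒ 0.8x_{Mesa} = 5.1, so x_{Mesa} = 6.375.
Then x_{Pike} = 8.25 − 0.5·6.375 = 5.0625.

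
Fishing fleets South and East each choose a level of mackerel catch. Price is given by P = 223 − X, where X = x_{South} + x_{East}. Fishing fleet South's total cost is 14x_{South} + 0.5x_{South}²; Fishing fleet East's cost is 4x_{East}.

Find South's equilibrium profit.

2376.06

Fishing fleet South's profit: π = x_{South}(223 − (x_{South} + x_{East})) − 14x_{South} − 0.5x_{South}².
∂π/∂x_{South} = 209 − 3x_{South} − x_{East} = 0, so x_{South} = 209/3 − (1/3)x_{East}.
For East: ∂π/∂x_{East} = 219 − 2x_{East} − x_{South} = 0 ⇒ x_{East} = 109.5 − 0.5x_{South}.
Solving the two reaction functions simultaneously: (1 − (−1/3)(−0.5))x_{South} = 209/3 − (1/3)·109.5, so (5/6)x_{South} = 199/6 and x_{South} = 39.8.
Then x_{East} = 109.5 − 0.5·39.8 = 89.6.
Price P = 223 − 129.4 = 93.6.
South's profit: (93.6 − 14)·39.8 − 0.5(39.8)² = 2376.06.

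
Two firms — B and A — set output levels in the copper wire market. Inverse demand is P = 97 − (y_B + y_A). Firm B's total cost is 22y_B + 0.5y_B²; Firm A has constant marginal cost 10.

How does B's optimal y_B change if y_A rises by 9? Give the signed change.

Firm B's profit: π = y_B(97 − (y_B + y_A)) − 22y_B − 0.5y_B².
∂π/∂y_B = 75 − 3y_B − y_A = 0, so y_B = 25 − (1/3)y_A.
The reaction-function slope is −1/3, so a 9-unit rise in y_A moves y_B by −1/3 × 9 = −3. B's best response falls — the actions are strategic substitutes.

-3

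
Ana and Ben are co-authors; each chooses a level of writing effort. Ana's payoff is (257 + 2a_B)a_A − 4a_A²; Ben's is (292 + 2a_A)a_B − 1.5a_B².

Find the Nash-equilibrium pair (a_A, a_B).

67.75, 142.5

Expanding Ana's payoff: 257a_A + 2a_Ba_A − 4a_A².
∂π/∂a_A = 257 + 2a_B − 8a_A = 0, so a_A = 32.125 + 0.25a_B.
Likewise for Ben: a_B = 292/3 + (2/3)a_A.
Substituting the second reaction function into the first: a_A = 32.125 + 0.25(292/3 + (2/3)a_A), which gives (5/6)a_A = 1355/24 ⇒ a_A = 67.75.
Then a_B = 292/3 + (2/3)·67.75 = 142.5.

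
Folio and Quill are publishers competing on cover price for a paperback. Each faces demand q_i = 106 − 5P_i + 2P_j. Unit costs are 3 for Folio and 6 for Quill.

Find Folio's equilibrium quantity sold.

Folio's profit: π = (P_{Folio} − 3)(106 − 5P_{Folio} + 2P_{Quill}).
∂π/∂P_{Folio} = 121 − 10P_{Folio} + 2P_{Quill} = 0 ⇒ P_{Folio} = 12.1 + 0.2P_{Quill}.
Similarly P_{Quill} = 13.6 + 0.2P_{Folio}.
Substituting the second reaction function into the first: P_{Folio} = 12.1 + 0.2(13.6 + 0.2P_{Folio}), which gives 0.96P_{Folio} = 14.82 ⇒ P_{Folio} = 15.4375.
Then P_{Quill} = 13.6 + 0.2·15.4375 = 16.6875.
q_{Folio} = 106 − 5·15.4375 + 2·16.6875 = 62.1875.

62.1875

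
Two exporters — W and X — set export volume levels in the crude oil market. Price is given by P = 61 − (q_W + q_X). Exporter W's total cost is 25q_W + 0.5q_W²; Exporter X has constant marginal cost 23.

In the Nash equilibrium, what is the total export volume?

22.4

Exporter W's profit: π = q_W(61 − (q_W + q_X)) − 25q_W − 0.5q_W².
∂π/∂q_W = 36 − 3q_W − q_X = 0, so q_W = 12 − (1/3)q_X.
For X: ∂π/∂q_X = 38 − 2q_X − q_W = 0 ⇒ q_X = 19 − 0.5q_W.
Substituting the second reaction function into the first: q_W = 12 − (1/3)(19 − 0.5q_W), which gives (5/6)q_W = 17/3 ⇒ q_W = 6.8.
Then q_X = 19 − 0.5·6.8 = 15.6.
Total export volume: 6.8 + 15.6 = 22.4.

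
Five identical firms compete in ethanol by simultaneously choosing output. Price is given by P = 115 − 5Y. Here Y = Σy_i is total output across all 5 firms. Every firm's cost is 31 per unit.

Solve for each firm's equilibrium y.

A representative firm's profit is π_i = y_i(115 − 5Y) − 31y_i, with Y = y_i + Σ_{j≠i} y_j.
First-order condition: 84 − 10y_i − 5Σ_{j≠i} y_j = 0.
Imposing symmetry (y_j = y for all j) turns Σ_{j≠i} y_j into 4y, so 84 = 30y and y = 2.8.

2.8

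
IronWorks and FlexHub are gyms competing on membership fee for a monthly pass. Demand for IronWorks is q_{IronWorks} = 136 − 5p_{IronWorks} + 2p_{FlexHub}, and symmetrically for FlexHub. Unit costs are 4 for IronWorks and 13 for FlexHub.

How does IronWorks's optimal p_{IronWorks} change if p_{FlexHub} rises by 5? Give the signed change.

IronWorks's profit: π = (p_{IronWorks} − 4)(136 − 5p_{IronWorks} + 2p_{FlexHub}).
∂π/∂p_{IronWorks} = 156 − 10p_{IronWorks} + 2p_{FlexHub} = 0 ⇒ p_{IronWorks} = 15.6 + 0.2p_{FlexHub}.
The reaction-function slope is 0.2, so a 5-unit rise in p_{FlexHub} moves p_{IronWorks} by 0.2 × 5 = 1. IronWorks's best response rises — the actions are strategic complements.

1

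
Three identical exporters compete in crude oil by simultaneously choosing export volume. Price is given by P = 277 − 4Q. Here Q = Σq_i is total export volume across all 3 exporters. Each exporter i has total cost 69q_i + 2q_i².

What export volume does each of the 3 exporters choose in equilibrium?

10.4

A representative exporter's profit is π_i = q_i(277 − 4Q) − 69q_i − 2q_i², with Q = q_i + Σ_{j≠i} q_j.
First-order condition: 208 − 12q_i − 4Σ_{j≠i} q_j = 0.
With identical exporters, set every q_j = q: then 208 − 12q − 8q = 0, i.e. q = 208/20 = 10.4.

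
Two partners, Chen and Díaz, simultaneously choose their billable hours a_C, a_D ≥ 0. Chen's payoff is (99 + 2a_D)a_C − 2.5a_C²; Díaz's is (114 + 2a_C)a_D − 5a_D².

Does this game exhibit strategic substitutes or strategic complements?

strategic complements

Expanding Chen's payoff: 99a_C + 2a_Da_C − 2.5a_C².
∂π/∂a_C = 99 + 2a_D − 5a_C = 0, so a_C = 19.8 + 0.4a_D.
The best-response slope da_C/da_D = 0.4 > 0: the reaction function is upward-sloping, so the choices are strategic complements.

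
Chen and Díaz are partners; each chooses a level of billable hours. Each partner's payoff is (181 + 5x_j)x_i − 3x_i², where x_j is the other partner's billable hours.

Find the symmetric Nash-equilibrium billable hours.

181

Chen's payoff is (181 + 5x_D)x_C − 3x_C².
∂π/∂x_C = 181 + 5x_D − 6x_C = 0, so x_C = 181/6 + (5/6)x_D.
The game is symmetric, so in equilibrium x_D = x_C: the reaction function gives (1/6)x_C = 181/6, hence x_C = 181.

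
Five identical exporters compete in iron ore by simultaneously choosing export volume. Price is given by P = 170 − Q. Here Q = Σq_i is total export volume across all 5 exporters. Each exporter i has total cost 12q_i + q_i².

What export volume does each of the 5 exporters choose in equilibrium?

19.75

A representative exporter's profit is π_i = q_i(170 − Q) − 12q_i − q_i², with Q = q_i + Σ_{j≠i} q_j.
First-order condition: 158 − 4q_i − Σ_{j≠i} q_j = 0.
With identical exporters, set every q_j = q: then 158 − 4q − 4q = 0, i.e. q = 158/8 = 19.75.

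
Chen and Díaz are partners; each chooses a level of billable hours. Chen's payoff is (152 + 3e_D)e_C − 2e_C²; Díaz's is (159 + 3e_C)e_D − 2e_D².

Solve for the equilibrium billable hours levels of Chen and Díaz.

155, 156

Expanding Chen's payoff: 152e_C + 3e_De_C − 2e_C².
∂π/∂e_C = 152 + 3e_D − 4e_C = 0, so e_C = 38 + 0.75e_D.
Likewise for Díaz: e_D = 39.75 + 0.75e_C.
Solving the two reaction functions simultaneously: (1 − (0.75)(0.75))e_C = 38 + 0.75·39.75, so 0.4375e_C = 67.8125 and e_C = 155.
Then e_D = 39.75 + 0.75·155 = 156.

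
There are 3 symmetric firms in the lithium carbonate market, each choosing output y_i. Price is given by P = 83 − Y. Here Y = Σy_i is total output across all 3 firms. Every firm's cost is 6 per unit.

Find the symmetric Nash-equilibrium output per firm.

19.25

A representative firm's profit is π_i = y_i(83 − Y) − 6y_i, with Y = y_i + Σ_{j≠i} y_j.
First-order condition: 77 − 2y_i − Σ_{j≠i} y_j = 0.
Imposing symmetry (y_j = y for all j) turns Σ_{j≠i} y_j into 2y, so 77 = 4y and y = 19.25.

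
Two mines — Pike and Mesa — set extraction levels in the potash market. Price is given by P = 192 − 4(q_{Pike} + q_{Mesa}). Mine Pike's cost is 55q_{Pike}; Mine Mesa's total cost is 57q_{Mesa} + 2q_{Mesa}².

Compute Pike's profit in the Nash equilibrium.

761.76

Mine Pike's profit: π = q_{Pike}(192 − 4(q_{Pike} + q_{Mesa})) − 55q_{Pike}.
∂π/∂q_{Pike} = 137 − 8q_{Pike} − 4q_{Mesa} = 0, so q_{Pike} = 17.125 − 0.5q_{Mesa}.
For Mesa: ∂π/∂q_{Mesa} = 135 − 12q_{Mesa} − 4q_{Pike} = 0 ⇒ q_{Mesa} = 11.25 − (1/3)q_{Pike}.
Plugging q_{Mesa} into Pike's best response: q_{Pike} = 17.125 − 0.5(11.25 − (1/3)q_{Pike}) ⇒ (5/6)q_{Pike} = 11.5, so q_{Pike} = 13.8.
Then q_{Mesa} = 11.25 − (1/3)·13.8 = 6.65.
Price P = 192 − 4·20.45 = 110.2.
Pike's profit: (110.2 − 55)·13.8 = 761.76.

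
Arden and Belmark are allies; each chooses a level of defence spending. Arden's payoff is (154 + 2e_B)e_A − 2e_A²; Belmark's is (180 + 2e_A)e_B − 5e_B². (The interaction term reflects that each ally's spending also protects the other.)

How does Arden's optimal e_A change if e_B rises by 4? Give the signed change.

2

Expanding Arden's payoff: 154e_A + 2e_Be_A − 2e_A².
∂π/∂e_A = 154 + 2e_B − 4e_A = 0, so e_A = 38.5 + 0.5e_B.
The reaction-function slope is 0.5, so a 4-unit rise in e_B moves e_A by 0.5 × 4 = 2. Arden's best response rises — the actions are strategic complements.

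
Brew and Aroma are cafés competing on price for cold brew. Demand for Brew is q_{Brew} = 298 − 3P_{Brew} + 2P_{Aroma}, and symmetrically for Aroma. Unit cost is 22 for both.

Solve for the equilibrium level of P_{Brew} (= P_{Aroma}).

Brew's profit: π = (P_{Brew} − 22)(298 − 3P_{Brew} + 2P_{Aroma}).
∂π/∂P_{Brew} = 364 − 6P_{Brew} + 2P_{Aroma} = 0 ⇒ P_{Brew} = 182/3 + (1/3)P_{Aroma}.
Setting P_{Brew} = P_{Aroma} in the reaction function: P_{Brew} = 182/3 + (1/3)P_{Brew}, so P_{Brew} = (182/3) / (2/3) = 91.

91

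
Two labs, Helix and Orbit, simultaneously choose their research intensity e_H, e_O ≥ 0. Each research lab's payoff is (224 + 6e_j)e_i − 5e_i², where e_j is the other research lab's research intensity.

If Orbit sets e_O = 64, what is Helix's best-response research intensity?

60.8

Helix's payoff is (224 + 6e_O)e_H − 5e_H².
∂π/∂e_H = 224 + 6e_O − 10e_H = 0, so e_H = 22.4 + 0.6e_O.
At e_O = 64: e_H = 22.4 + 0.6·64 = 60.8.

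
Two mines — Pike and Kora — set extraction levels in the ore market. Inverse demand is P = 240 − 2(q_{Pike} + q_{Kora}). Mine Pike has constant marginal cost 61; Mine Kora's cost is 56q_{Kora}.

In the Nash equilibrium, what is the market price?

119

Mine Pike's profit: π = q_{Pike}(240 − 2(q_{Pike} + q_{Kora})) − 61q_{Pike}.
∂π/∂q_{Pike} = 179 − 4q_{Pike} − 2q_{Kora} = 0, so q_{Pike} = 44.75 − 0.5q_{Kora}.
By the same steps for Kora: q_{Kora} = 46 − 0.5q_{Pike}.
Solving the two reaction functions simultaneously: (1 − (−0.5)(−0.5))q_{Pike} = 44.75 − 0.5·46, so 0.75q_{Pike} = 21.75 and q_{Pike} = 29.
Then q_{Kora} = 46 − 0.5·29 = 31.5.
Equilibrium price: P = 240 − 2·60.5 = 119.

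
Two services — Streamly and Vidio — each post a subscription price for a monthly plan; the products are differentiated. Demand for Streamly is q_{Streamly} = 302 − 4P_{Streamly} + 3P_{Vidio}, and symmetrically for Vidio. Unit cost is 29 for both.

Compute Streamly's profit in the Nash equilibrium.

11924.64

Streamly's profit: π = (P_{Streamly} − 29)(302 − 4P_{Streamly} + 3P_{Vidio}).
∂π/∂P_{Streamly} = 418 − 8P_{Streamly} + 3P_{Vidio} = 0 ⇒ P_{Streamly} = 52.25 + 0.375P_{Vidio}.
Setting P_{Streamly} = P_{Vidio} in the reaction function: P_{Streamly} = 52.25 + 0.375P_{Streamly}, so P_{Streamly} = 52.25 / 0.625 = 83.6.
q_{Streamly} = 302 − 4·83.6 + 3·83.6 = 218.4.
Profit = (83.6 − 29)·218.4 = 11924.64.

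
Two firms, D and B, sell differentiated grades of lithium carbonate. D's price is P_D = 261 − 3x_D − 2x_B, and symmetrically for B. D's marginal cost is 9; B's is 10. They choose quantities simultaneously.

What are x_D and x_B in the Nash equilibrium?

31.5625, 31.3125

Firm D's profit: π = x_D(261 − 3x_D − 2x_B) − 9x_D.
∂π/∂x_D = 252 − 6x_D − 2x_B = 0 ⇒ x_D = 42 − (1/3)x_B.
Similarly x_B = 251/6 − (1/3)x_D.
Solving the two reaction functions simultaneously: (1 − (−1/3)(−1/3))x_D = 42 − (1/3)·(251/6), so (8/9)x_D = 505/18 and x_D = 31.5625.
Then x_B = 251/6 − (1/3)·31.5625 = 31.3125.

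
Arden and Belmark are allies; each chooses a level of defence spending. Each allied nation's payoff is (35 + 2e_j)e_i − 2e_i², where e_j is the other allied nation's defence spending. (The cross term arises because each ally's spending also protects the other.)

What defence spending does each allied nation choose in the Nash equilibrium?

17.5

Arden's payoff is (35 + 2e_B)e_A − 2e_A².
∂π/∂e_A = 35 + 2e_B − 4e_A = 0, so e_A = 8.75 + 0.5e_B.
Setting e_A = e_B in the reaction function: e_A = 8.75 + 0.5e_A, so e_A = 8.75 / 0.5 = 17.5.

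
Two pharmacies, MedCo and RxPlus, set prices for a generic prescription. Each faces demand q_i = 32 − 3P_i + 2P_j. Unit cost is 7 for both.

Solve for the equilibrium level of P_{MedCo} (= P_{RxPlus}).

MedCo's profit: π = (P_{MedCo} − 7)(32 − 3P_{MedCo} + 2P_{RxPlus}).
∂π/∂P_{MedCo} = 53 − 6P_{MedCo} + 2P_{RxPlus} = 0 ⇒ P_{MedCo} = 53/6 + (1/3)P_{RxPlus}.
By symmetry P_{RxPlus} = P_{MedCo}; substituting into the reaction function, (2/3)P_{MedCo} = 53/6 and P_{MedCo} = 13.25.

13.25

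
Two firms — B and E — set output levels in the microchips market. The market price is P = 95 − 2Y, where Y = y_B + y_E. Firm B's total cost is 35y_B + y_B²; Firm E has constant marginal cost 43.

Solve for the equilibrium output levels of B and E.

Firm B's profit: π = y_B(95 − 2(y_B + y_E)) − 35y_B − y_B².
∂π/∂y_B = 60 − 6y_B − 2y_E = 0, so y_B = 10 − (1/3)y_E.
For E: ∂π/∂y_E = 52 − 4y_E − 2y_B = 0 ⇒ y_E = 13 − 0.5y_B.
Solving the two reaction functions simultaneously: (1 − (−1/3)(−0.5))y_B = 10 − (1/3)·13, so (5/6)y_B = 17/3 and y_B = 6.8.
Then y_E = 13 − 0.5·6.8 = 9.6.

6.8, 9.6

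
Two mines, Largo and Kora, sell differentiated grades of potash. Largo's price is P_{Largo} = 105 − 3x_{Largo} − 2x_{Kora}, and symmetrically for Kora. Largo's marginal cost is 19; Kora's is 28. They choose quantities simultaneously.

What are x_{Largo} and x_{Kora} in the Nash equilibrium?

11.3125, 9.0625

Mine Largo's profit: π = x_{Largo}(105 − 3x_{Largo} − 2x_{Kora}) − 19x_{Largo}.
∂π/∂x_{Largo} = 86 − 6x_{Largo} − 2x_{Kora} = 0 ⇒ x_{Largo} = 43/3 − (1/3)x_{Kora}.
Similarly x_{Kora} = 77/6 − (1/3)x_{Largo}.
Plugging x_{Kora} into Largo's best response: x_{Largo} = 43/3 − (1/3)(77/6 − (1/3)x_{Largo}) ⇒ (8/9)x_{Largo} = 181/18, so x_{Largo} = 11.3125.
Then x_{Kora} = 77/6 − (1/3)·11.3125 = 9.0625.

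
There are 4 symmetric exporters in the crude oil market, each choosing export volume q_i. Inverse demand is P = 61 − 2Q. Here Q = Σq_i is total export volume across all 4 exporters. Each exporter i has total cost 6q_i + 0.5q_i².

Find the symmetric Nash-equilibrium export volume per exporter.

5

A representative exporter's profit is π_i = q_i(61 − 2Q) − 6q_i − 0.5q_i², with Q = q_i + Σ_{j≠i} q_j.
First-order condition: 55 − 5q_i − 2Σ_{j≠i} q_j = 0.
With identical exporters, set every q_j = q: then 55 − 5q − 6q = 0, i.e. q = 55/11 = 5.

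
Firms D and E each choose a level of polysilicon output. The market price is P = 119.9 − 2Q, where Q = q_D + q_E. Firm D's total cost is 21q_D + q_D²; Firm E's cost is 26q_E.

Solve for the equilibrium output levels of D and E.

Firm D's profit: π = q_D(119.9 − 2(q_D + q_E)) − 21q_D − q_D².
∂π/∂q_D = 98.9 − 6q_D − 2q_E = 0, so q_D = 989/60 − (1/3)q_E.
For E: ∂π/∂q_E = 93.9 − 4q_E − 2q_D = 0 ⇒ q_E = 23.475 − 0.5q_D.
Plugging q_E into D's best response: q_D = 989/60 − (1/3)(23.475 − 0.5q_D) ⇒ (5/6)q_D = 1039/120, so q_D = 10.39.
Then q_E = 23.475 − 0.5·10.39 = 18.28.

10.39, 18.28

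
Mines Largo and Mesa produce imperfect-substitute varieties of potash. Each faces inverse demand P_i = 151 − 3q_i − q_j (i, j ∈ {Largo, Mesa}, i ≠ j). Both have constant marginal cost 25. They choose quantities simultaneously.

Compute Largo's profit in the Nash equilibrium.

Mine Largo's profit: π = q_{Largo}(151 − 3q_{Largo} − q_{Mesa}) − 25q_{Largo}.
∂π/∂q_{Largo} = 126 − 6q_{Largo} − q_{Mesa} = 0 ⇒ q_{Largo} = 21 − (1/6)q_{Mesa}.
The game is symmetric, so in equilibrium q_{Mesa} = q_{Largo}: the reaction function gives (7/6)q_{Largo} = 21, hence q_{Largo} = 18.
P_{Largo} = 151 − 3·18 − 18 = 79.
Profit = (79 − 25)·18 = 972.

972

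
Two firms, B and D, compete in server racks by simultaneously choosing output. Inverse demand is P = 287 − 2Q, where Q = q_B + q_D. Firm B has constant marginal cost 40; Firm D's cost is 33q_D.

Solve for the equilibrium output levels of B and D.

40, 43.5

Firm B's profit: π = q_B(287 − 2(q_B + q_D)) − 40q_B.
∂π/∂q_B = 247 − 4q_B − 2q_D = 0, so q_B = 61.75 − 0.5q_D.
By the same steps for D: q_D = 63.5 − 0.5q_B.
Substituting the second reaction function into the first: q_B = 61.75 − 0.5(63.5 − 0.5q_B), which gives 0.75q_B = 30 ⇒ q_B = 40.
Then q_D = 63.5 − 0.5·40 = 43.5.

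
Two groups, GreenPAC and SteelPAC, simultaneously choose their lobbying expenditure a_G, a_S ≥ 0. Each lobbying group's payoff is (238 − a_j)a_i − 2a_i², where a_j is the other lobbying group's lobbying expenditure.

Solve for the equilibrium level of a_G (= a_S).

47.6

GreenPAC's payoff is (238 − a_S)a_G − 2a_G².
∂π/∂a_G = 238 − a_S − 4a_G = 0, so a_G = 59.5 − 0.25a_S.
Setting a_G = a_S in the reaction function: a_G = 59.5 − 0.25a_G, so a_G = 59.5 / 1.25 = 47.6.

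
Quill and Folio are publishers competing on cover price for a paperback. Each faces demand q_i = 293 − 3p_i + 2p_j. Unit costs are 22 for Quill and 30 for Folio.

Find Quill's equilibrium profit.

Quill's profit: π = (p_{Quill} − 22)(293 − 3p_{Quill} + 2p_{Folio}).
∂π/∂p_{Quill} = 359 − 6p_{Quill} + 2p_{Folio} = 0 ⇒ p_{Quill} = 359/6 + (1/3)p_{Folio}.
Similarly p_{Folio} = 383/6 + (1/3)p_{Quill}.
Plugging p_{Folio} into Quill's best response: p_{Quill} = 359/6 + (1/3)(383/6 + (1/3)p_{Quill}) ⇒ (8/9)p_{Quill} = 730/9, so p_{Quill} = 91.25.
Then p_{Folio} = 383/6 + (1/3)·91.25 = 94.25.
q_{Quill} = 293 − 3·91.25 + 2·94.25 = 207.75.
Profit = (91.25 − 22)·207.75 = 14386.6875.

14386.6875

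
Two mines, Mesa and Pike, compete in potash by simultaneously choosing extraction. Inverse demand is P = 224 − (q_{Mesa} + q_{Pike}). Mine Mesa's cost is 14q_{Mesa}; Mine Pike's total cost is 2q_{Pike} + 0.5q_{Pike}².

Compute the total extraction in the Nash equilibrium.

Mine Mesa's profit: π = q_{Mesa}(224 − (q_{Mesa} + q_{Pike})) − 14q_{Mesa}.
∂π/∂q_{Mesa} = 210 − 2q_{Mesa} − q_{Pike} = 0, so q_{Mesa} = 105 − 0.5q_{Pike}.
For Pike: ∂π/∂q_{Pike} = 222 − 3q_{Pike} − q_{Mesa} = 0 ⇒ q_{Pike} = 74 − (1/3)q_{Mesa}.
Solving the two reaction functions simultaneously: (1 − (−0.5)(−1/3))q_{Mesa} = 105 − 0.5·74, so (5/6)q_{Mesa} = 68 and q_{Mesa} = 81.6.
Then q_{Pike} = 74 − (1/3)·81.6 = 46.8.
Total extraction: 81.6 + 46.8 = 128.4.

128.4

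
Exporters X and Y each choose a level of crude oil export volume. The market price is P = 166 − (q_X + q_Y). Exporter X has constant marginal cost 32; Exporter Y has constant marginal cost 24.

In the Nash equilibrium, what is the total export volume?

Exporter X's profit: π = q_X(166 − (q_X + q_Y)) − 32q_X.
∂π/∂q_X = 134 − 2q_X − q_Y = 0, so q_X = 67 − 0.5q_Y.
By the same steps for Y: q_Y = 71 − 0.5q_X.
Plugging q_Y into X's best response: q_X = 67 − 0.5(71 − 0.5q_X) ⇒ 0.75q_X = 31.5, so q_X = 42.
Then q_Y = 71 − 0.5·42 = 50.
Total export volume: 42 + 50 = 92.

92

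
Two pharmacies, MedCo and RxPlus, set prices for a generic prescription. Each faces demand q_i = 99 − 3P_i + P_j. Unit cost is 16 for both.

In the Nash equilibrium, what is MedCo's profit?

538.68

MedCo's profit: π = (P_{MedCo} − 16)(99 − 3P_{MedCo} + P_{RxPlus}).
∂π/∂P_{MedCo} = 147 − 6P_{MedCo} + P_{RxPlus} = 0 ⇒ P_{MedCo} = 24.5 + (1/6)P_{RxPlus}.
The game is symmetric, so in equilibrium P_{RxPlus} = P_{MedCo}: the reaction function gives (5/6)P_{MedCo} = 24.5, hence P_{MedCo} = 29.4.
q_{MedCo} = 99 − 3·29.4 + 29.4 = 40.2.
Profit = (29.4 − 16)·40.2 = 538.68.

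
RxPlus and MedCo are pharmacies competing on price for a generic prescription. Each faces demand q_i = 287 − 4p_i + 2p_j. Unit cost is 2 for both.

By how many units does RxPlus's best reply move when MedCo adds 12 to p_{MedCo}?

RxPlus's profit: π = (p_{RxPlus} − 2)(287 − 4p_{RxPlus} + 2p_{MedCo}).
∂π/∂p_{RxPlus} = 295 − 8p_{RxPlus} + 2p_{MedCo} = 0 ⇒ p_{RxPlus} = 36.875 + 0.25p_{MedCo}.
The reaction-function slope is 0.25, so a 12-unit rise in p_{MedCo} moves p_{RxPlus} by 0.25 × 12 = 3. RxPlus's best response rises — the actions are strategic complements.

3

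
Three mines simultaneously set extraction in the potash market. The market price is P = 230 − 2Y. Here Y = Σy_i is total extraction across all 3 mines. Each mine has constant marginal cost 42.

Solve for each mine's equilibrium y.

23.5

A representative mine's profit is π_i = y_i(230 − 2Y) − 42y_i, with Y = y_i + Σ_{j≠i} y_j.
First-order condition: 188 − 4y_i − 2Σ_{j≠i} y_j = 0.
Imposing symmetry (y_j = y for all j) turns Σ_{j≠i} y_j into 2y, so 188 = 8y and y = 23.5.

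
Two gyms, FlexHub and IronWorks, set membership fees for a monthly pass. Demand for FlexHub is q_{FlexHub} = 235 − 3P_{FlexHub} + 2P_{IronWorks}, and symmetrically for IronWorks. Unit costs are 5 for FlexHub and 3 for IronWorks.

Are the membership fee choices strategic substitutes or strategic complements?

strategic complements

FlexHub's profit: π = (P_{FlexHub} − 5)(235 − 3P_{FlexHub} + 2P_{IronWorks}).
∂π/∂P_{FlexHub} = 250 − 6P_{FlexHub} + 2P_{IronWorks} = 0 ⇒ P_{FlexHub} = 125/3 + (1/3)P_{IronWorks}.
The best-response slope dP_{FlexHub}/dP_{IronWorks} = 1/3 > 0: the reaction function is upward-sloping, so the choices are strategic complements.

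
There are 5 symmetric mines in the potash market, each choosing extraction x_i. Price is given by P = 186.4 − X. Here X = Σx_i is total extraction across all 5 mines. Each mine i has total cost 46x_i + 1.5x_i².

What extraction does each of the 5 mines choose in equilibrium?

A representative mine's profit is π_i = x_i(186.4 − X) − 46x_i − 1.5x_i², with X = x_i + Σ_{j≠i} x_j.
First-order condition: 140.4 − 5x_i − Σ_{j≠i} x_j = 0.
Imposing symmetry (x_j = x for all j) turns Σ_{j≠i} x_j into 4x, so 140.4 = 9x and x = 15.6.

15.6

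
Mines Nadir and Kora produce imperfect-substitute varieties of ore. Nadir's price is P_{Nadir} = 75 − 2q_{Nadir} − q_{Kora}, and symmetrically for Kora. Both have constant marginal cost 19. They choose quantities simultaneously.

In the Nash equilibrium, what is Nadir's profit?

250.88

Mine Nadir's profit: π = q_{Nadir}(75 − 2q_{Nadir} − q_{Kora}) − 19q_{Nadir}.
∂π/∂q_{Nadir} = 56 − 4q_{Nadir} − q_{Kora} = 0 ⇒ q_{Nadir} = 14 − 0.25q_{Kora}.
By symmetry q_{Kora} = q_{Nadir}; substituting into the reaction function, 1.25q_{Nadir} = 14 and q_{Nadir} = 11.2.
P_{Nadir} = 75 − 2·11.2 − 11.2 = 41.4.
Profit = (41.4 − 19)·11.2 = 250.88.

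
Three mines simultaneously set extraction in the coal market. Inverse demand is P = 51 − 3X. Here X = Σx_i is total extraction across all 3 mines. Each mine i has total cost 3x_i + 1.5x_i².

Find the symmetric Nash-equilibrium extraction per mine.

A representative mine's profit is π_i = x_i(51 − 3X) − 3x_i − 1.5x_i², with X = x_i + Σ_{j≠i} x_j.
First-order condition: 48 − 9x_i − 3Σ_{j≠i} x_j = 0.
Imposing symmetry (x_j = x for all j) turns Σ_{j≠i} x_j into 2x, so 48 = 15x and x = 3.2.

3.2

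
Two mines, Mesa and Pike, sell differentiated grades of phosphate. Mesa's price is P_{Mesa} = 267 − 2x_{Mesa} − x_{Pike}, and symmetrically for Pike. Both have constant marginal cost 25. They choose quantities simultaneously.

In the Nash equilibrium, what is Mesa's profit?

Mine Mesa's profit: π = x_{Mesa}(267 − 2x_{Mesa} − x_{Pike}) − 25x_{Mesa}.
∂π/∂x_{Mesa} = 242 − 4x_{Mesa} − x_{Pike} = 0 ⇒ x_{Mesa} = 60.5 − 0.25x_{Pike}.
The game is symmetric, so in equilibrium x_{Pike} = x_{Mesa}: the reaction function gives 1.25x_{Mesa} = 60.5, hence x_{Mesa} = 48.4.
P_{Mesa} = 267 − 2·48.4 − 48.4 = 121.8.
Profit = (121.8 − 25)·48.4 = 4685.12.

4685.12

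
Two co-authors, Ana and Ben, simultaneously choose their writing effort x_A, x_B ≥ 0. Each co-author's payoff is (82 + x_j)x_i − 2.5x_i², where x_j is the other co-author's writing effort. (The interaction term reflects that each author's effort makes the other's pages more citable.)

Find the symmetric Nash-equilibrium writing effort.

Ana's payoff is (82 + x_B)x_A − 2.5x_A².
∂π/∂x_A = 82 + x_B − 5x_A = 0, so x_A = 16.4 + 0.2x_B.
By symmetry x_B = x_A; substituting into the reaction function, 0.8x_A = 16.4 and x_A = 20.5.

20.5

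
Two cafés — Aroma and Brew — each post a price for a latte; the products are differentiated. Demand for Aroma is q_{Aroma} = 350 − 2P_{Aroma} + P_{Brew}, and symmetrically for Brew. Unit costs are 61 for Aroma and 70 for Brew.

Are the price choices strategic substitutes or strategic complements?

Aroma's profit: π = (P_{Aroma} − 61)(350 − 2P_{Aroma} + P_{Brew}).
∂π/∂P_{Aroma} = 472 − 4P_{Aroma} + P_{Brew} = 0 ⇒ P_{Aroma} = 118 + 0.25P_{Brew}.
The best-response slope dP_{Aroma}/dP_{Brew} = 0.25 > 0: the reaction function is upward-sloping, so the choices are strategic complements.

strategic complements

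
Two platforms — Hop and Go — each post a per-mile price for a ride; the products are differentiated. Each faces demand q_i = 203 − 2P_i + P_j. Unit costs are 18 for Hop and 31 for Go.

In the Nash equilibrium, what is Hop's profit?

8039.12

Hop's profit: π = (P_{Hop} − 18)(203 − 2P_{Hop} + P_{Go}).
∂π/∂P_{Hop} = 239 − 4P_{Hop} + P_{Go} = 0 ⇒ P_{Hop} = 59.75 + 0.25P_{Go}.
Similarly P_{Go} = 66.25 + 0.25P_{Hop}.
Solving the two reaction functions simultaneously: (1 − (0.25)(0.25))P_{Hop} = 59.75 + 0.25·66.25, so 0.9375P_{Hop} = 76.3125 and P_{Hop} = 81.4.
Then P_{Go} = 66.25 + 0.25·81.4 = 86.6.
q_{Hop} = 203 − 2·81.4 + 86.6 = 126.8.
Profit = (81.4 − 18)·126.8 = 8039.12.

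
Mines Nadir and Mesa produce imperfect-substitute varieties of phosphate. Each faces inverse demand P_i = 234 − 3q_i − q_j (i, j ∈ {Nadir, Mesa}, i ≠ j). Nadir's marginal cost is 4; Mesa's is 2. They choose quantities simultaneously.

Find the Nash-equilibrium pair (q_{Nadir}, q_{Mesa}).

32.8, 33.2

Mine Nadir's profit: π = q_{Nadir}(234 − 3q_{Nadir} − q_{Mesa}) − 4q_{Nadir}.
∂π/∂q_{Nadir} = 230 − 6q_{Nadir} − q_{Mesa} = 0 ⇒ q_{Nadir} = 115/3 − (1/6)q_{Mesa}.
Similarly q_{Mesa} = 116/3 − (1/6)q_{Nadir}.
Solving the two reaction functions simultaneously: (1 − (−1/6)(−1/6))q_{Nadir} = 115/3 − (1/6)·(116/3), so (35/36)q_{Nadir} = 287/9 and q_{Nadir} = 32.8.
Then q_{Mesa} = 116/3 − (1/6)·32.8 = 33.2.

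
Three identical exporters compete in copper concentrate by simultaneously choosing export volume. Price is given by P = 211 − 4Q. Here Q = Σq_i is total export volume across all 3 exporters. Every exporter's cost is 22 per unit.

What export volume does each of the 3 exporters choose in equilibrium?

A representative exporter's profit is π_i = q_i(211 − 4Q) − 22q_i, with Q = q_i + Σ_{j≠i} q_j.
First-order condition: 189 − 8q_i − 4Σ_{j≠i} q_j = 0.
With identical exporters, set every q_j = q: then 189 − 8q − 8q = 0, i.e. q = 189/16 = 11.8125.

11.8125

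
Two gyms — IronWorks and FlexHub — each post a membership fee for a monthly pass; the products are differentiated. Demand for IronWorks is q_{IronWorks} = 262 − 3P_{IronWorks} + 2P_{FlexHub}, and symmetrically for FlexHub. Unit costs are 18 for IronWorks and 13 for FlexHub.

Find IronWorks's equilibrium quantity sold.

180.1875

IronWorks's profit: π = (P_{IronWorks} − 18)(262 − 3P_{IronWorks} + 2P_{FlexHub}).
∂π/∂P_{IronWorks} = 316 − 6P_{IronWorks} + 2P_{FlexHub} = 0 ⇒ P_{IronWorks} = 158/3 + (1/3)P_{FlexHub}.
Similarly P_{FlexHub} = 301/6 + (1/3)P_{IronWorks}.
Plugging P_{FlexHub} into IronWorks's best response: P_{IronWorks} = 158/3 + (1/3)(301/6 + (1/3)P_{IronWorks}) ⇒ (8/9)P_{IronWorks} = 1249/18, so P_{IronWorks} = 78.0625.
Then P_{FlexHub} = 301/6 + (1/3)·78.0625 = 76.1875.
q_{IronWorks} = 262 − 3·78.0625 + 2·76.1875 = 180.1875.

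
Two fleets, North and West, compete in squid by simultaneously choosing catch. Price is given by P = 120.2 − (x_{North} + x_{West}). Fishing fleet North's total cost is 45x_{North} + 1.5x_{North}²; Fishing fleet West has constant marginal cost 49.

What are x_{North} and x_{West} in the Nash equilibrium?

Fishing fleet North's profit: π = x_{North}(120.2 − (x_{North} + x_{West})) − 45x_{North} − 1.5x_{North}².
∂π/∂x_{North} = 75.2 − 5x_{North} − x_{West} = 0, so x_{North} = 15.04 − 0.2x_{West}.
For West: ∂π/∂x_{West} = 71.2 − 2x_{West} − x_{North} = 0 ⇒ x_{West} = 35.6 − 0.5x_{North}.
Plugging x_{West} into North's best response: x_{North} = 15.04 − 0.2(35.6 − 0.5x_{North}) ⇒ 0.9x_{North} = 7.92, so x_{North} = 8.8.
Then x_{West} = 35.6 − 0.5·8.8 = 31.2.

8.8, 31.2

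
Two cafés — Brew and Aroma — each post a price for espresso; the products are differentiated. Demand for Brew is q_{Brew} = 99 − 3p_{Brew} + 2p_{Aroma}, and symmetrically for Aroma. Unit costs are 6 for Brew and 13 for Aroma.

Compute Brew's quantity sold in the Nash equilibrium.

73.6875

Brew's profit: π = (p_{Brew} − 6)(99 − 3p_{Brew} + 2p_{Aroma}).
∂π/∂p_{Brew} = 117 − 6p_{Brew} + 2p_{Aroma} = 0 ⇒ p_{Brew} = 19.5 + (1/3)p_{Aroma}.
Similarly p_{Aroma} = 23 + (1/3)p_{Brew}.
Substituting the second reaction function into the first: p_{Brew} = 19.5 + (1/3)(23 + (1/3)p_{Brew}), which gives (8/9)p_{Brew} = 163/6 ⇒ p_{Brew} = 30.5625.
Then p_{Aroma} = 23 + (1/3)·30.5625 = 33.1875.
q_{Brew} = 99 − 3·30.5625 + 2·33.1875 = 73.6875.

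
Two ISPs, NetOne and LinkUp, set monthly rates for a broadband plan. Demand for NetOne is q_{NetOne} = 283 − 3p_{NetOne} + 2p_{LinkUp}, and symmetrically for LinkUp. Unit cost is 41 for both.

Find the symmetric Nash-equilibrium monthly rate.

101.5

NetOne's profit: π = (p_{NetOne} − 41)(283 − 3p_{NetOne} + 2p_{LinkUp}).
∂π/∂p_{NetOne} = 406 − 6p_{NetOne} + 2p_{LinkUp} = 0 ⇒ p_{NetOne} = 203/3 + (1/3)p_{LinkUp}.
Setting p_{NetOne} = p_{LinkUp} in the reaction function: p_{NetOne} = 203/3 + (1/3)p_{NetOne}, so p_{NetOne} = (203/3) / (2/3) = 101.5.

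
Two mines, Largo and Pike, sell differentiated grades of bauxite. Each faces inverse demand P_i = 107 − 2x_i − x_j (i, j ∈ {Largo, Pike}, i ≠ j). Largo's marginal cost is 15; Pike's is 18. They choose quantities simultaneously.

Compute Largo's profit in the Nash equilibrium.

Mine Largo's profit: π = x_{Largo}(107 − 2x_{Largo} − x_{Pike}) − 15x_{Largo}.
∂π/∂x_{Largo} = 92 − 4x_{Largo} − x_{Pike} = 0 ⇒ x_{Largo} = 23 − 0.25x_{Pike}.
Similarly x_{Pike} = 22.25 − 0.25x_{Largo}.
Plugging x_{Pike} into Largo's best response: x_{Largo} = 23 − 0.25(22.25 − 0.25x_{Largo}) ⇒ 0.9375x_{Largo} = 17.4375, so x_{Largo} = 18.6.
Then x_{Pike} = 22.25 − 0.25·18.6 = 17.6.
P_{Largo} = 107 − 2·18.6 − 17.6 = 52.2.
Profit = (52.2 − 15)·18.6 = 691.92.

691.92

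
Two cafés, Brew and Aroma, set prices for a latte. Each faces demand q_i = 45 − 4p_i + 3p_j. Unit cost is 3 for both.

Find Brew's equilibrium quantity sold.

33.6

Brew's profit: π = (p_{Brew} − 3)(45 − 4p_{Brew} + 3p_{Aroma}).
∂π/∂p_{Brew} = 57 − 8p_{Brew} + 3p_{Aroma} = 0 ⇒ p_{Brew} = 7.125 + 0.375p_{Aroma}.
Setting p_{Brew} = p_{Aroma} in the reaction function: p_{Brew} = 7.125 + 0.375p_{Brew}, so p_{Brew} = 7.125 / 0.625 = 11.4.
q_{Brew} = 45 − 4·11.4 + 3·11.4 = 33.6.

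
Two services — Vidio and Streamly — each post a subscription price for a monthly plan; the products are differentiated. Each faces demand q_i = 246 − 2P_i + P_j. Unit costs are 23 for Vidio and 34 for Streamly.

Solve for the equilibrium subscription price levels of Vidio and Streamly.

Vidio's profit: π = (P_{Vidio} − 23)(246 − 2P_{Vidio} + P_{Streamly}).
∂π/∂P_{Vidio} = 292 − 4P_{Vidio} + P_{Streamly} = 0 ⇒ P_{Vidio} = 73 + 0.25P_{Streamly}.
Similarly P_{Streamly} = 78.5 + 0.25P_{Vidio}.
Plugging P_{Streamly} into Vidio's best response: P_{Vidio} = 73 + 0.25(78.5 + 0.25P_{Vidio}) ⇒ 0.9375P_{Vidio} = 92.625, so P_{Vidio} = 98.8.
Then P_{Streamly} = 78.5 + 0.25·98.8 = 103.2.

98.8, 103.2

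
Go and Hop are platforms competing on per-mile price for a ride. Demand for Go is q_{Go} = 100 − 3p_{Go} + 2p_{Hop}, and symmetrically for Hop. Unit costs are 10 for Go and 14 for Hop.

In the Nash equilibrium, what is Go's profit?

Go's profit: π = (p_{Go} − 10)(100 − 3p_{Go} + 2p_{Hop}).
∂π/∂p_{Go} = 130 − 6p_{Go} + 2p_{Hop} = 0 ⇒ p_{Go} = 65/3 + (1/3)p_{Hop}.
Similarly p_{Hop} = 71/3 + (1/3)p_{Go}.
Solving the two reaction functions simultaneously: (1 − (1/3)(1/3))p_{Go} = 65/3 + (1/3)·(71/3), so (8/9)p_{Go} = 266/9 and p_{Go} = 33.25.
Then p_{Hop} = 71/3 + (1/3)·33.25 = 34.75.
q_{Go} = 100 − 3·33.25 + 2·34.75 = 69.75.
Profit = (33.25 − 10)·69.75 = 1621.6875.

1621.6875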